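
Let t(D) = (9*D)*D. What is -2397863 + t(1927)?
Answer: 31022098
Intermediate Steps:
t(D) = 9*D²
-2397863 + t(1927) = -2397863 + 9*1927² = -2397863 + 9*3713329 = -2397863 + 33419961 = 31022098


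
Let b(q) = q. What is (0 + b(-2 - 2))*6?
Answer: -24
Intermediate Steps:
(0 + b(-2 - 2))*6 = (0 + (-2 - 2))*6 = (0 - 4)*6 = -4*6 = -24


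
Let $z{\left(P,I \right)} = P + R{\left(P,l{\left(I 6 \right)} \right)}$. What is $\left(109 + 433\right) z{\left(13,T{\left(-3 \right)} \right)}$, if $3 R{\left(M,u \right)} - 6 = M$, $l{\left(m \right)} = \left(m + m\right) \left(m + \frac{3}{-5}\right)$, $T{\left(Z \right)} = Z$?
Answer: $\frac{31436}{3} \approx 10479.0$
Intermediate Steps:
$l{\left(m \right)} = 2 m \left(- \frac{3}{5} + m\right)$ ($l{\left(m \right)} = 2 m \left(m + 3 \left(- \frac{1}{5}\right)\right) = 2 m \left(m - \frac{3}{5}\right) = 2 m \left(- \frac{3}{5} + m\right)$)
$R{\left(M,u \right)} = 2 + \frac{M}{3}$
$z{\left(P,I \right)} = 2 + \frac{4 P}{3}$ ($z{\left(P,I \right)} = P + \left(2 + \frac{P}{3}\right) = 2 + \frac{4 P}{3}$)
$\left(109 + 433\right) z{\left(13,T{\left(-3 \right)} \right)} = \left(109 + 433\right) \left(2 + \frac{4}{3} \cdot 13\right) = 542 \left(2 + \frac{52}{3}\right) = 542 \cdot \frac{58}{3} = \frac{31436}{3}$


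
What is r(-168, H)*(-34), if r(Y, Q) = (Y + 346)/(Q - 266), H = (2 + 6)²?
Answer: 3026/101 ≈ 29.960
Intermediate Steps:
H = 64 (H = 8² = 64)
r(Y, Q) = (346 + Y)/(-266 + Q)
r(-168, H)*(-34) = ((346 - 168)/(-266 + 64))*(-34) = (178/(-202))*(-34) = -1/202*178*(-34) = -89/101*(-34) = 3026/101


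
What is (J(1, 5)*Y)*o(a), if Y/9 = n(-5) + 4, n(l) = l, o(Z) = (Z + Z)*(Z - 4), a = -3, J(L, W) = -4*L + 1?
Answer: 1134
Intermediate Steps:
J(L, W) = 1 - 4*L
o(Z) = 2*Z*(-4 + Z) (o(Z) = (2*Z)*(-4 + Z) = 2*Z*(-4 + Z))
Y = -9 (Y = 9*(-5 + 4) = 9*(-1) = -9)
(J(1, 5)*Y)*o(a) = ((1 - 4*1)*(-9))*(2*(-3)*(-4 - 3)) = ((1 - 4)*(-9))*(2*(-3)*(-7)) = -3*(-9)*42 = 27*42 = 1134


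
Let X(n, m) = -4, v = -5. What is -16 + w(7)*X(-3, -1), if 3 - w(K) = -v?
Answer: -8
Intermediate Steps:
w(K) = -2 (w(K) = 3 - (-1)*(-5) = 3 - 1*5 = 3 - 5 = -2)
-16 + w(7)*X(-3, -1) = -16 - 2*(-4) = -16 + 8 = -8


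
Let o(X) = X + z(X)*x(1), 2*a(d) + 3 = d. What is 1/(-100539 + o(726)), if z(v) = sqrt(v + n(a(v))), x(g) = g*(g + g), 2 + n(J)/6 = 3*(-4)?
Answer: -33271/3320877467 - 2*sqrt(642)/9962632401 ≈ -1.0024e-5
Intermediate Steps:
a(d) = -3/2 + d/2
n(J) = -84 (n(J) = -12 + 6*(3*(-4)) = -12 + 6*(-12) = -12 - 72 = -84)
x(g) = 2*g**2 (x(g) = g*(2*g) = 2*g**2)
z(v) = sqrt(-84 + v) (z(v) = sqrt(v - 84) = sqrt(-84 + v))
o(X) = X + 2*sqrt(-84 + X) (o(X) = X + sqrt(-84 + X)*(2*1**2) = X + sqrt(-84 + X)*(2*1) = X + sqrt(-84 + X)*2 = X + 2*sqrt(-84 + X))
1/(-100539 + o(726)) = 1/(-100539 + (726 + 2*sqrt(-84 + 726))) = 1/(-100539 + (726 + 2*sqrt(642))) = 1/(-99813 + 2*sqrt(642))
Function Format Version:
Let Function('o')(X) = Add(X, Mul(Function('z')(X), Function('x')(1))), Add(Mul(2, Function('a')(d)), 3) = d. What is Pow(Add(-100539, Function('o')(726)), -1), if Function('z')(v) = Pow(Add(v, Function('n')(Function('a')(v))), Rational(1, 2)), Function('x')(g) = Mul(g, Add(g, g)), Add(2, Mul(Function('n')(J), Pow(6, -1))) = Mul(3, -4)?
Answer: Add(Rational(-33271, 3320877467), Mul(Rational(-2, 9962632401), Pow(642, Rational(1, 2)))) ≈ -1.0024e-5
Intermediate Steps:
Function('a')(d) = Add(Rational(-3, 2), Mul(Rational(1, 2), d))
Function('n')(J) = -84 (Function('n')(J) = Add(-12, Mul(6, Mul(3, -4))) = Add(-12, Mul(6, -12)) = Add(-12, -72) = -84)
Function('x')(g) = Mul(2, Pow(g, 2)) (Function('x')(g) = Mul(g, Mul(2, g)) = Mul(2, Pow(g, 2)))
Function('z')(v) = Pow(Add(-84, v), Rational(1, 2)) (Function('z')(v) = Pow(Add(v, -84), Rational(1, 2)) = Pow(Add(-84, v), Rational(1, 2)))
Function('o')(X) = Add(X, Mul(2, Pow(Add(-84, X), Rational(1, 2)))) (Function('o')(X) = Add(X, Mul(Pow(Add(-84, X), Rational(1, 2)), Mul(2, Pow(1, 2)))) = Add(X, Mul(Pow(Add(-84, X), Rational(1, 2)), Mul(2, 1))) = Add(X, Mul(Pow(Add(-84, X), Rational(1, 2)), 2)) = Add(X, Mul(2, Pow(Add(-84, X), Rational(1, 2)))))
Pow(Add(-100539, Function('o')(726)), -1) = Pow(Add(-100539, Add(726, Mul(2, Pow(Add(-84, 726), Rational(1, 2))))), -1) = Pow(Add(-100539, Add(726, Mul(2, Pow(642, Rational(1, 2))))), -1) = Pow(Add(-99813, Mul(2, Pow(642, Rational(1, 2)))), -1)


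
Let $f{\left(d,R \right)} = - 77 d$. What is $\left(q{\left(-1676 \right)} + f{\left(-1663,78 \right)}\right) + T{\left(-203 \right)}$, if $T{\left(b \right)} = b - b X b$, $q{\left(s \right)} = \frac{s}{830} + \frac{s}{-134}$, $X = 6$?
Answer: $- \frac{3319792206}{27805} \approx -1.194 \cdot 10^{5}$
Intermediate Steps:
$q{\left(s \right)} = - \frac{174 s}{27805}$ ($q{\left(s \right)} = s \frac{1}{830} + s \left(- \frac{1}{134}\right) = \frac{s}{830} - \frac{s}{134} = - \frac{174 s}{27805}$)
$T{\left(b \right)} = b - 6 b^{2}$ ($T{\left(b \right)} = b - b 6 b = b - 6 b b = b - 6 b^{2}$)
$\left(q{\left(-1676 \right)} + f{\left(-1663,78 \right)}\right) + T{\left(-203 \right)} = \left(\left(- \frac{174}{27805}\right) \left(-1676\right) - -128051\right) - 203 \left(1 - -1218\right) = \left(\frac{291624}{27805} + 128051\right) - 203 \left(1 + 1218\right) = \frac{3560749679}{27805} - 247457 = - \frac{3319792206}{27805}$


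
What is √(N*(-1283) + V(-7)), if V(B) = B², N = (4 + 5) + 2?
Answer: 4*I*√879 ≈ 118.59*I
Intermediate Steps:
N = 11 (N = 9 + 2 = 11)
√(N*(-1283) + V(-7)) = √(11*(-1283) + (-7)²) = √(-14113 + 49) = √(-14064) = 4*I*√879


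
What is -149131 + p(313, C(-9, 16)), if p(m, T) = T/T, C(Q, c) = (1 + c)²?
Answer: -149130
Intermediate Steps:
p(m, T) = 1
-149131 + p(313, C(-9, 16)) = -149131 + 1 = -149130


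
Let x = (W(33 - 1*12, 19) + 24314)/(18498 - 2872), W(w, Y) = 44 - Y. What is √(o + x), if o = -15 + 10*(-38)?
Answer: I*√96067569806/15626 ≈ 19.835*I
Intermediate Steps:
o = -395 (o = -15 - 380 = -395)
x = 24339/15626 (x = ((44 - 1*19) + 24314)/(18498 - 2872) = ((44 - 19) + 24314)/15626 = (25 + 24314)*(1/15626) = 24339*(1/15626) = 24339/15626 ≈ 1.5576)
√(o + x) = √(-395 + 24339/15626) = √(-6147931/15626) = I*√96067569806/15626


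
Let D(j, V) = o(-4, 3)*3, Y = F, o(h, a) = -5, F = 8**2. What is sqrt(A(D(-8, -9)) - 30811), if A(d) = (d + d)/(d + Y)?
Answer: I*sqrt(1509769)/7 ≈ 175.53*I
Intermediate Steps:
F = 64
Y = 64
D(j, V) = -15 (D(j, V) = -5*3 = -15)
A(d) = 2*d/(64 + d) (A(d) = (d + d)/(d + 64) = (2*d)/(64 + d) = 2*d/(64 + d))
sqrt(A(D(-8, -9)) - 30811) = sqrt(2*(-15)/(64 - 15) - 30811) = sqrt(2*(-15)/49 - 30811) = sqrt(2*(-15)*(1/49) - 30811) = sqrt(-30/49 - 30811) = sqrt(-1509769/49) = I*sqrt(1509769)/7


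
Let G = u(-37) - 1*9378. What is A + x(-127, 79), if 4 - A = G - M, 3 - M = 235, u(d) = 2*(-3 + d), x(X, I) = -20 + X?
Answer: 9083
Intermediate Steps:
u(d) = -6 + 2*d
M = -232 (M = 3 - 1*235 = 3 - 235 = -232)
G = -9458 (G = (-6 + 2*(-37)) - 1*9378 = (-6 - 74) - 9378 = -80 - 9378 = -9458)
A = 9230 (A = 4 - (-9458 - 1*(-232)) = 4 - (-9458 + 232) = 4 - 1*(-9226) = 4 + 9226 = 9230)
A + x(-127, 79) = 9230 + (-20 - 127) = 9230 - 147 = 9083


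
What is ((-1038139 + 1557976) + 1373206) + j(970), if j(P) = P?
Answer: 1894013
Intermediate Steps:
((-1038139 + 1557976) + 1373206) + j(970) = ((-1038139 + 1557976) + 1373206) + 970 = (519837 + 1373206) + 970 = 1893043 + 970 = 1894013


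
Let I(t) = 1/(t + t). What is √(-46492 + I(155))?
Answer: 3*I*√496431210/310 ≈ 215.62*I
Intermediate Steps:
I(t) = 1/(2*t)
√(-46492 + I(155)) = √(-46492 + (½)/155) = √(-46492 + (½)*(1/155)) = √(-46492 + 1/310) = √(-14412519/310) = 3*I*√496431210/310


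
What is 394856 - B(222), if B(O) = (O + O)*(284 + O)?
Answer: 170192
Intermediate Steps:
B(O) = 2*O*(284 + O) (B(O) = (2*O)*(284 + O) = 2*O*(284 + O))
394856 - B(222) = 394856 - 2*222*(284 + 222) = 394856 - 2*222*506 = 394856 - 1*224664 = 394856 - 224664 = 170192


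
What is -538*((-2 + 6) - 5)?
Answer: 538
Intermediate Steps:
-538*((-2 + 6) - 5) = -538*(4 - 5) = -538*(-1) = 538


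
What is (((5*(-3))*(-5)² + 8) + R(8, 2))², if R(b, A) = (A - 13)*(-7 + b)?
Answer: 142884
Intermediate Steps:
R(b, A) = (-13 + A)*(-7 + b)
(((5*(-3))*(-5)² + 8) + R(8, 2))² = (((5*(-3))*(-5)² + 8) + (91 - 13*8 - 7*2 + 2*8))² = ((-15*25 + 8) + (91 - 104 - 14 + 16))² = ((-375 + 8) - 11)² = (-367 - 11)² = (-378)² = 142884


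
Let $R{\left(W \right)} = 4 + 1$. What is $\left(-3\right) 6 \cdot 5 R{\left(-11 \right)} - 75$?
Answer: $-525$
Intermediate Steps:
$R{\left(W \right)} = 5$
$\left(-3\right) 6 \cdot 5 R{\left(-11 \right)} - 75 = \left(-3\right) 6 \cdot 5 \cdot 5 - 75 = \left(-18\right) 5 \cdot 5 - 75 = \left(-90\right) 5 - 75 = -450 - 75 = -525$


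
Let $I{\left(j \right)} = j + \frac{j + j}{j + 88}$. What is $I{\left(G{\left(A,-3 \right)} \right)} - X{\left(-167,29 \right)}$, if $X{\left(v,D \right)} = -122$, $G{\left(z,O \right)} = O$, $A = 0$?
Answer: $\frac{10109}{85} \approx 118.93$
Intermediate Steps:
$I{\left(j \right)} = j + \frac{2 j}{88 + j}$
$I{\left(G{\left(A,-3 \right)} \right)} - X{\left(-167,29 \right)} = - \frac{3 \left(90 - 3\right)}{88 - 3} - -122 = \left(-3\right) \frac{1}{85} \cdot 87 + 122 = - \frac{261}{85} + 122 = \frac{10109}{85}$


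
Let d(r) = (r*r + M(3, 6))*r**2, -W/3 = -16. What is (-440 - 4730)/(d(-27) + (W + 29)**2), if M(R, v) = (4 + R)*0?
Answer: -517/53737 ≈ -0.0096209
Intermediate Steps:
W = 48 (W = -3*(-16) = 48)
M(R, v) = 0
d(r) = r**4 (d(r) = (r*r + 0)*r**2 = (r**2 + 0)*r**2 = r**2*r**2 = r**4)
(-440 - 4730)/(d(-27) + (W + 29)**2) = (-440 - 4730)/((-27)**4 + (48 + 29)**2) = -5170/(531441 + 77**2) = -5170/(531441 + 5929) = -5170/537370 = -5170*1/537370 = -517/53737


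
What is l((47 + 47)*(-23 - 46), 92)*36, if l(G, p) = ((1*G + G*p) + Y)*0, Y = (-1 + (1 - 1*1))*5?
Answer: 0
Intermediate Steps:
Y = -5 (Y = (-1 + (1 - 1))*5 = (-1 + 0)*5 = -1*5 = -5)
l(G, p) = 0 (l(G, p) = ((1*G + G*p) - 5)*0 = ((G + G*p) - 5)*0 = (-5 + G + G*p)*0 = 0)
l((47 + 47)*(-23 - 46), 92)*36 = 0*36 = 0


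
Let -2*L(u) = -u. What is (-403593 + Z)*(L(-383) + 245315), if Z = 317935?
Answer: -20996788763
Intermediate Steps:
L(u) = u/2 (L(u) = -(-1)*u/2 = u/2)
(-403593 + Z)*(L(-383) + 245315) = (-403593 + 317935)*((½)*(-383) + 245315) = -85658*(-383/2 + 245315) = -85658*490247/2 = -20996788763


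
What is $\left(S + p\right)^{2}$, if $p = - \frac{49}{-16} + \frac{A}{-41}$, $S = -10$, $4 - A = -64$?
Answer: $\frac{31798321}{430336} \approx 73.892$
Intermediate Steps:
$A = 68$ ($A = 4 - -64 = 4 + 64 = 68$)
$p = \frac{921}{656}$ ($p = - \frac{49}{-16} + \frac{68}{-41} = \left(-49\right) \left(- \frac{1}{16}\right) + 68 \left(- \frac{1}{41}\right) = \frac{49}{16} - \frac{68}{41} = \frac{921}{656} \approx 1.404$)
$\left(S + p\right)^{2} = \left(-10 + \frac{921}{656}\right)^{2} = \left(- \frac{5639}{656}\right)^{2} = \frac{31798321}{430336}$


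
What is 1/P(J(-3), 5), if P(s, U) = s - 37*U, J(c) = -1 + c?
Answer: -1/189 ≈ -0.0052910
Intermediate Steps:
1/P(J(-3), 5) = 1/((-1 - 3) - 37*5) = 1/(-4 - 185) = 1/(-189) = -1/189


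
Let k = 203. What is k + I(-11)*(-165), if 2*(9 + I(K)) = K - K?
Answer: 1688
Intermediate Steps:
I(K) = -9 (I(K) = -9 + (K - K)/2 = -9 + (½)*0 = -9 + 0 = -9)
k + I(-11)*(-165) = 203 - 9*(-165) = 203 + 1485 = 1688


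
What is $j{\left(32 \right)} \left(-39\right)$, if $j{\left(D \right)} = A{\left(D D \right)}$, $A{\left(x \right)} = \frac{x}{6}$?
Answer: $-6656$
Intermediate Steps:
$A{\left(x \right)} = \frac{x}{6}$ ($A{\left(x \right)} = x \frac{1}{6} = \frac{x}{6}$)
$j{\left(D \right)} = \frac{D^{2}}{6}$ ($j{\left(D \right)} = \frac{D D}{6} = \frac{D^{2}}{6}$)
$j{\left(32 \right)} \left(-39\right) = \frac{32^{2}}{6} \left(-39\right) = \frac{1}{6} \cdot 1024 \left(-39\right) = \frac{512}{3} \left(-39\right) = -6656$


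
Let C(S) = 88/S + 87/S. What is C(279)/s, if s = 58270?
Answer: 35/3251466 ≈ 1.0764e-5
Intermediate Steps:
C(S) = 175/S
C(279)/s = (175/279)/58270 = (175*(1/279))*(1/58270) = (175/279)*(1/58270) = 35/3251466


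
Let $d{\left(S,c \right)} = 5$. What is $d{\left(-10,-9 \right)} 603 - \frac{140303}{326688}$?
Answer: $\frac{984824017}{326688} \approx 3014.6$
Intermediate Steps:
$d{\left(-10,-9 \right)} 603 - \frac{140303}{326688} = 5 \cdot 603 - \frac{140303}{326688} = 3015 - \frac{140303}{326688} = \frac{984824017}{326688}$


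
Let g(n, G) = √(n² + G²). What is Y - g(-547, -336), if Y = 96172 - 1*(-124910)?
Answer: 221082 - √412105 ≈ 2.2044e+5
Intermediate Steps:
g(n, G) = √(G² + n²)
Y = 221082 (Y = 96172 + 124910 = 221082)
Y - g(-547, -336) = 221082 - √((-336)² + (-547)²) = 221082 - √(112896 + 299209) = 221082 - √412105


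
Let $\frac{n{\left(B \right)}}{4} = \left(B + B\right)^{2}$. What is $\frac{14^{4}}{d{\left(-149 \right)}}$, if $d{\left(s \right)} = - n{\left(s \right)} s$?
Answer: $\frac{2401}{3307949} \approx 0.00072583$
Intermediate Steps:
$n{\left(B \right)} = 16 B^{2}$ ($n{\left(B \right)} = 4 \left(B + B\right)^{2} = 4 \left(2 B\right)^{2} = 4 \cdot 4 B^{2} = 16 B^{2}$)
$d{\left(s \right)} = - 16 s^{3}$ ($d{\left(s \right)} = - 16 s^{2} s = - 16 s^{3}$)
$\frac{14^{4}}{d{\left(-149 \right)}} = \frac{14^{4}}{\left(-16\right) \left(-149\right)^{3}} = \frac{38416}{\left(-16\right) \left(-3307949\right)} = \frac{38416}{52927184} = 38416 \cdot \frac{1}{52927184} = \frac{2401}{3307949}$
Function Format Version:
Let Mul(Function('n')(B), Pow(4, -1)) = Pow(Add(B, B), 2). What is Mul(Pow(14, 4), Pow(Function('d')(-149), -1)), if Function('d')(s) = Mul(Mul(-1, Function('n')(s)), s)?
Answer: Rational(2401, 3307949) ≈ 0.00072583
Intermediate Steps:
Function('n')(B) = Mul(16, Pow(B, 2)) (Function('n')(B) = Mul(4, Pow(Add(B, B), 2)) = Mul(4, Pow(Mul(2, B), 2)) = Mul(4, Mul(4, Pow(B, 2))) = Mul(16, Pow(B, 2)))
Function('d')(s) = Mul(-16, Pow(s, 3)) (Function('d')(s) = Mul(Mul(-1, Mul(16, Pow(s, 2))), s) = Mul(Mul(-16, Pow(s, 2)), s) = Mul(-16, Pow(s, 3)))
Mul(Pow(14, 4), Pow(Function('d')(-149), -1)) = Mul(Pow(14, 4), Pow(Mul(-16, Pow(-149, 3)), -1)) = Mul(38416, Pow(Mul(-16, -3307949), -1)) = Mul(38416, Pow(52927184, -1)) = Mul(38416, Rational(1, 52927184)) = Rational(2401, 3307949)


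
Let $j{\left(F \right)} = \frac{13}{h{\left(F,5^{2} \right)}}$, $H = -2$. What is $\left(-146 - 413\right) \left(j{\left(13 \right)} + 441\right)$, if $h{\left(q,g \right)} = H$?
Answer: $- \frac{485771}{2} \approx -2.4289 \cdot 10^{5}$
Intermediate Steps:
$h{\left(q,g \right)} = -2$
$j{\left(F \right)} = - \frac{13}{2}$ ($j{\left(F \right)} = \frac{13}{-2} = 13 \left(- \frac{1}{2}\right) = - \frac{13}{2}$)
$\left(-146 - 413\right) \left(j{\left(13 \right)} + 441\right) = \left(-146 - 413\right) \left(- \frac{13}{2} + 441\right) = \left(-559\right) \frac{869}{2} = - \frac{485771}{2}$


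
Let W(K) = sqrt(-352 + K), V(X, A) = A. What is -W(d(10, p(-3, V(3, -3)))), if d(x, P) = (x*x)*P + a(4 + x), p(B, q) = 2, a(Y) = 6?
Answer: -I*sqrt(146) ≈ -12.083*I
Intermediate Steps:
d(x, P) = 6 + P*x**2 (d(x, P) = (x*x)*P + 6 = x**2*P + 6 = P*x**2 + 6 = 6 + P*x**2)
-W(d(10, p(-3, V(3, -3)))) = -sqrt(-352 + (6 + 2*10**2)) = -sqrt(-352 + (6 + 2*100)) = -sqrt(-352 + (6 + 200)) = -sqrt(-352 + 206) = -sqrt(-146) = -I*sqrt(146)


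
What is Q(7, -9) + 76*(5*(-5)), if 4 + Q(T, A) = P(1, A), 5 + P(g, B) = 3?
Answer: -1906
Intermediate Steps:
P(g, B) = -2 (P(g, B) = -5 + 3 = -2)
Q(T, A) = -6 (Q(T, A) = -4 - 2 = -6)
Q(7, -9) + 76*(5*(-5)) = -6 + 76*(5*(-5)) = -6 + 76*(-25) = -6 - 1900 = -1906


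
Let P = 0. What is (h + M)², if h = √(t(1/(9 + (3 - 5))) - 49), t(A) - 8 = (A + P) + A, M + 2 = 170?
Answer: (1176 + I*√1995)²/49 ≈ 28183.0 + 2143.9*I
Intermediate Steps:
M = 168 (M = -2 + 170 = 168)
t(A) = 8 + 2*A (t(A) = 8 + ((A + 0) + A) = 8 + (A + A) = 8 + 2*A)
h = I*√1995/7 (h = √((8 + 2/(9 + (3 - 5))) - 49) = √((8 + 2/(9 - 2)) - 49) = √((8 + 2/7) - 49) = √(58/7 - 49) = √(-285/7) = I*√1995/7 ≈ 6.3808*I)
(h + M)² = (I*√1995/7 + 168)² = (168 + I*√1995/7)²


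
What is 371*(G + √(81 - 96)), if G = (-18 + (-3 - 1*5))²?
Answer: 250796 + 371*I*√15 ≈ 2.508e+5 + 1436.9*I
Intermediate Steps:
G = 676 (G = (-18 + (-3 - 5))² = (-18 - 8)² = (-26)² = 676)
371*(G + √(81 - 96)) = 371*(676 + √(81 - 96)) = 371*(676 + √(-15)) = 371*(676 + I*√15) = 250796 + 371*I*√15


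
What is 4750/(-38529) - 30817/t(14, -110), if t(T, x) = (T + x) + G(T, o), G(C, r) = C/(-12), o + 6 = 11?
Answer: 7121319908/22462407 ≈ 317.03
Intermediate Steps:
o = 5 (o = -6 + 11 = 5)
G(C, r) = -C/12 (G(C, r) = C*(-1/12) = -C/12)
t(T, x) = x + 11*T/12 (t(T, x) = (T + x) - T/12 = x + 11*T/12)
4750/(-38529) - 30817/t(14, -110) = 4750/(-38529) - 30817/(-110 + (11/12)*14) = 4750*(-1/38529) - 30817/(-110 + 77/6) = -4750/38529 - 30817/(-583/6) = -4750/38529 - 30817*(-6/583) = -4750/38529 + 184902/583 = 7121319908/22462407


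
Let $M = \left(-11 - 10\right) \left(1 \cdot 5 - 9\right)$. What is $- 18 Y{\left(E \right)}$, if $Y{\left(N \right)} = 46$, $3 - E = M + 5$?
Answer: $-828$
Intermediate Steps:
$M = 84$ ($M = - 21 \left(5 - 9\right) = \left(-21\right) \left(-4\right) = 84$)
$E = -86$ ($E = 3 - \left(84 + 5\right) = 3 - 89 = -86$)
$- 18 Y{\left(E \right)} = \left(-18\right) 46 = -828$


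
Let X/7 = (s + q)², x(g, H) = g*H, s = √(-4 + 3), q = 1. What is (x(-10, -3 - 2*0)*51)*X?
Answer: 21420*I ≈ 21420.0*I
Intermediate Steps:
s = I (s = √(-1) = I ≈ 1.0*I)
x(g, H) = H*g
X = 7*(1 + I)² (X = 7*(I + 1)² = 7*(1 + I)² ≈ 14.0*I)
(x(-10, -3 - 2*0)*51)*X = (((-3 - 2*0)*(-10))*51)*(14*I) = (((-3 + 0)*(-10))*51)*(14*I) = (-3*(-10)*51)*(14*I) = (30*51)*(14*I) = 1530*(14*I) = 21420*I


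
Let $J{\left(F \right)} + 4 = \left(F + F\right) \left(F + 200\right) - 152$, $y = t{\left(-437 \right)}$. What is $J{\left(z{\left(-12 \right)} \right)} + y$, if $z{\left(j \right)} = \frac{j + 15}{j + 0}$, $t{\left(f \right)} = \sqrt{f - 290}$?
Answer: $- \frac{2047}{8} + i \sqrt{727} \approx -255.88 + 26.963 i$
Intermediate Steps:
$t{\left(f \right)} = \sqrt{-290 + f}$
$y = i \sqrt{727}$ ($y = \sqrt{-290 - 437} = \sqrt{-727} = i \sqrt{727} \approx 26.963 i$)
$z{\left(j \right)} = \frac{15 + j}{j}$
$J{\left(F \right)} = -156 + 2 F \left(200 + F\right)$ ($J{\left(F \right)} = -4 + \left(\left(F + F\right) \left(F + 200\right) - 152\right) = -4 + \left(2 F \left(200 + F\right) - 152\right) = -4 + \left(-152 + 2 F \left(200 + F\right)\right) = -156 + 2 F \left(200 + F\right)$)
$J{\left(z{\left(-12 \right)} \right)} + y = \left(-156 + 2 \left(\frac{15 - 12}{-12}\right)^{2} + 400 \frac{15 - 12}{-12}\right) + i \sqrt{727} = \left(-156 + 2 \left(\left(- \frac{1}{12}\right) 3\right)^{2} + 400 \left(\left(- \frac{1}{12}\right) 3\right)\right) + i \sqrt{727} = \left(-156 + 2 \left(- \frac{1}{4}\right)^{2} + 400 \left(- \frac{1}{4}\right)\right) + i \sqrt{727} = \left(-156 + 2 \cdot \frac{1}{16} - 100\right) + i \sqrt{727} = \left(-156 + \frac{1}{8} - 100\right) + i \sqrt{727} = - \frac{2047}{8} + i \sqrt{727}$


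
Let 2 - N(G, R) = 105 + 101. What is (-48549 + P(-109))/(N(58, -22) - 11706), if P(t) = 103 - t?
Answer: 48337/11910 ≈ 4.0585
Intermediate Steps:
N(G, R) = -204 (N(G, R) = 2 - (105 + 101) = 2 - 1*206 = 2 - 206 = -204)
(-48549 + P(-109))/(N(58, -22) - 11706) = (-48549 + (103 - 1*(-109)))/(-204 - 11706) = (-48549 + (103 + 109))/(-11910) = (-48549 + 212)*(-1/11910) = -48337*(-1/11910) = 48337/11910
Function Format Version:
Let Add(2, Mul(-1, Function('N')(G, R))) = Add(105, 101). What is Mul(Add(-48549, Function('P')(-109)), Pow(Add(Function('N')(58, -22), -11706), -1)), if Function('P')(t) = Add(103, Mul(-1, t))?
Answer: Rational(48337, 11910) ≈ 4.0585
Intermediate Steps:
Function('N')(G, R) = -204 (Function('N')(G, R) = Add(2, Mul(-1, Add(105, 101))) = Add(2, Mul(-1, 206)) = Add(2, -206) = -204)
Mul(Add(-48549, Function('P')(-109)), Pow(Add(Function('N')(58, -22), -11706), -1)) = Mul(Add(-48549, Add(103, Mul(-1, -109))), Pow(Add(-204, -11706), -1)) = Mul(Add(-48549, Add(103, 109)), Pow(-11910, -1)) = Mul(Add(-48549, 212), Rational(-1, 11910)) = Mul(-48337, Rational(-1, 11910)) = Rational(48337, 11910)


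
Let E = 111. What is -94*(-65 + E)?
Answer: -4324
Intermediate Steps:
-94*(-65 + E) = -94*(-65 + 111) = -94*46 = -4324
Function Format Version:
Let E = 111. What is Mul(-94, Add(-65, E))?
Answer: -4324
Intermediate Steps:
Mul(-94, Add(-65, E)) = Mul(-94, Add(-65, 111)) = Mul(-94, 46) = -4324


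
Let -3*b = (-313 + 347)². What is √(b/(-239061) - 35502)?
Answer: I*√2028944949300770/239061 ≈ 188.42*I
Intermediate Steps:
b = -1156/3 (b = -(-313 + 347)²/3 = -⅓*34² = -⅓*1156 = -1156/3 ≈ -385.33)
√(b/(-239061) - 35502) = √(-1156/3/(-239061) - 35502) = √(-1156/3*(-1/239061) - 35502) = √(1156/717183 - 35502) = √(-25461429710/717183) = I*√2028944949300770/239061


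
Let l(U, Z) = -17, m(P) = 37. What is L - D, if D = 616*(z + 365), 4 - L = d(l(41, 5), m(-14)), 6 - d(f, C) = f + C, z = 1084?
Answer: -892566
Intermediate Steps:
d(f, C) = 6 - C - f (d(f, C) = 6 - (f + C) = 6 - (C + f) = 6 + (-C - f) = 6 - C - f)
L = 18 (L = 4 - (6 - 1*37 - 1*(-17)) = 4 - (6 - 37 + 17) = 4 - 1*(-14) = 4 + 14 = 18)
D = 892584 (D = 616*(1084 + 365) = 616*1449 = 892584)
L - D = 18 - 1*892584 = 18 - 892584 = -892566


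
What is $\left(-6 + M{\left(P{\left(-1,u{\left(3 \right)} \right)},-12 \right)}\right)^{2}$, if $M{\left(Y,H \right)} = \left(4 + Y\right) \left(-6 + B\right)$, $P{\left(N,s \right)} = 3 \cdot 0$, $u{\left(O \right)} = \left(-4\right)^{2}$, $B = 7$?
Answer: $4$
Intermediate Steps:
$u{\left(O \right)} = 16$
$P{\left(N,s \right)} = 0$
$M{\left(Y,H \right)} = 4 + Y$ ($M{\left(Y,H \right)} = \left(4 + Y\right) \left(-6 + 7\right) = \left(4 + Y\right) 1 = 4 + Y$)
$\left(-6 + M{\left(P{\left(-1,u{\left(3 \right)} \right)},-12 \right)}\right)^{2} = \left(-6 + \left(4 + 0\right)\right)^{2} = \left(-6 + 4\right)^{2} = \left(-2\right)^{2} = 4$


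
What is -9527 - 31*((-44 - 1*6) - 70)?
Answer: -5807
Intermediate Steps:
-9527 - 31*((-44 - 1*6) - 70) = -9527 - 31*((-44 - 6) - 70) = -9527 - 31*(-50 - 70) = -9527 - 31*(-120) = -9527 - 1*(-3720) = -9527 + 3720 = -5807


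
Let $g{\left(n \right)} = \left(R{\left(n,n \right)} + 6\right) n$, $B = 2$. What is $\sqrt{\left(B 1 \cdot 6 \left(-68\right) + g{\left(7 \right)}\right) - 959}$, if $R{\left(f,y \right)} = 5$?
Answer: $i \sqrt{1698} \approx 41.207 i$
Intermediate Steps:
$g{\left(n \right)} = 11 n$ ($g{\left(n \right)} = \left(5 + 6\right) n = 11 n$)
$\sqrt{\left(B 1 \cdot 6 \left(-68\right) + g{\left(7 \right)}\right) - 959} = \sqrt{\left(2 \cdot 1 \cdot 6 \left(-68\right) + 11 \cdot 7\right) - 959} = \sqrt{\left(2 \cdot 6 \left(-68\right) + 77\right) - 959} = \sqrt{\left(12 \left(-68\right) + 77\right) - 959} = \sqrt{\left(-816 + 77\right) - 959} = \sqrt{-739 - 959} = \sqrt{-1698} = i \sqrt{1698}$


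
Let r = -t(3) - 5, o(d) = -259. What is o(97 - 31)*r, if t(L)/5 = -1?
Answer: 0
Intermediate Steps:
t(L) = -5 (t(L) = 5*(-1) = -5)
r = 0 (r = -1*(-5) - 5 = 5 - 5 = 0)
o(97 - 31)*r = -259*0 = 0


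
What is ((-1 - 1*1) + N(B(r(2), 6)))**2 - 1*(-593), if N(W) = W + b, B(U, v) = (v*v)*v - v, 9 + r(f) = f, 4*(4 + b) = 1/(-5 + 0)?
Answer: 16875441/400 ≈ 42189.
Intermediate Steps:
b = -81/20 (b = -4 + 1/(4*(-5 + 0)) = -4 + (1/4)/(-5) = -4 + (1/4)*(-1/5) = -4 - 1/20 = -81/20 ≈ -4.0500)
r(f) = -9 + f
B(U, v) = v**3 - v (B(U, v) = v**2*v - v = v**3 - v)
N(W) = -81/20 + W (N(W) = W - 81/20 = -81/20 + W)
((-1 - 1*1) + N(B(r(2), 6)))**2 - 1*(-593) = ((-1 - 1*1) + (-81/20 + (6**3 - 1*6)))**2 - 1*(-593) = ((-1 - 1) + (-81/20 + (216 - 6)))**2 + 593 = (-2 + (-81/20 + 210))**2 + 593 = (-2 + 4119/20)**2 + 593 = (4079/20)**2 + 593 = 16638241/400 + 593 = 16875441/400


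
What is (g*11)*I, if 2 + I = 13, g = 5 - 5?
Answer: 0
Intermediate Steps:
g = 0
I = 11 (I = -2 + 13 = 11)
(g*11)*I = (0*11)*11 = 0*11 = 0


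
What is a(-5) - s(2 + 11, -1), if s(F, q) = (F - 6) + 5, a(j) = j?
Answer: -17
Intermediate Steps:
s(F, q) = -1 + F (s(F, q) = (-6 + F) + 5 = -1 + F)
a(-5) - s(2 + 11, -1) = -5 - (-1 + (2 + 11)) = -5 - (-1 + 13) = -5 - 1*12 = -5 - 12 = -17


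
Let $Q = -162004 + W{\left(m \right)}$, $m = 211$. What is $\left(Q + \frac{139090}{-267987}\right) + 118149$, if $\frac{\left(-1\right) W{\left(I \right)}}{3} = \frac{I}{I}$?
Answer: $- \frac{11753512936}{267987} \approx -43859.0$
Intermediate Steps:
$W{\left(I \right)} = -3$ ($W{\left(I \right)} = - 3 \frac{I}{I} = \left(-3\right) 1 = -3$)
$Q = -162007$ ($Q = -162004 - 3 = -162007$)
$\left(Q + \frac{139090}{-267987}\right) + 118149 = \left(-162007 + \frac{139090}{-267987}\right) + 118149 = \left(-162007 + 139090 \left(- \frac{1}{267987}\right)\right) + 118149 = \left(-162007 - \frac{139090}{267987}\right) + 118149 = - \frac{43415908999}{267987} + 118149 = - \frac{11753512936}{267987}$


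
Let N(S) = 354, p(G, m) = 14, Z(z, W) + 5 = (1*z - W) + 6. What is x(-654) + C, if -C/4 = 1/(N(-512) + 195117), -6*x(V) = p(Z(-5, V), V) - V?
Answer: -21762442/195471 ≈ -111.33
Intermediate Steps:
Z(z, W) = 1 + z - W (Z(z, W) = -5 + ((1*z - W) + 6) = -5 + ((z - W) + 6) = -5 + (6 + z - W) = 1 + z - W)
x(V) = -7/3 + V/6 (x(V) = -(14 - V)/6 = -7/3 + V/6)
C = -4/195471 (C = -4/(354 + 195117) = -4/195471 ≈ -2.0463e-5)
x(-654) + C = (-7/3 + (⅙)*(-654)) - 4/195471 = (-7/3 - 109) - 4/195471 = -334/3 - 4/195471 = -21762442/195471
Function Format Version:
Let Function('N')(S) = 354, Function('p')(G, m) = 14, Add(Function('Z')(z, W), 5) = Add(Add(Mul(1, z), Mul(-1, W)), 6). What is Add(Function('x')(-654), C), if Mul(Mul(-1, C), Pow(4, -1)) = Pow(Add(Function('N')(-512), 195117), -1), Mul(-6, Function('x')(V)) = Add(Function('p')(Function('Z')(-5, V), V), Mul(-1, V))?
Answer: Rational(-21762442, 195471) ≈ -111.33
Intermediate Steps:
Function('Z')(z, W) = Add(1, z, Mul(-1, W)) (Function('Z')(z, W) = Add(-5, Add(Add(Mul(1, z), Mul(-1, W)), 6)) = Add(-5, Add(Add(z, Mul(-1, W)), 6)) = Add(-5, Add(6, z, Mul(-1, W))) = Add(1, z, Mul(-1, W)))
Function('x')(V) = Add(Rational(-7, 3), Mul(Rational(1, 6), V)) (Function('x')(V) = Mul(Rational(-1, 6), Add(14, Mul(-1, V))) = Add(Rational(-7, 3), Mul(Rational(1, 6), V)))
C = Rational(-4, 195471) (C = Mul(-4, Pow(Add(354, 195117), -1)) = Mul(-4, Pow(195471, -1)) = Mul(-4, Rational(1, 195471)) = Rational(-4, 195471) ≈ -2.0463e-5)
Add(Function('x')(-654), C) = Add(Add(Rational(-7, 3), Mul(Rational(1, 6), -654)), Rational(-4, 195471)) = Add(Add(Rational(-7, 3), -109), Rational(-4, 195471)) = Add(Rational(-334, 3), Rational(-4, 195471)) = Rational(-21762442, 195471)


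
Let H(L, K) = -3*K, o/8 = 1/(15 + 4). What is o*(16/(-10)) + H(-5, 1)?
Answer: -349/95 ≈ -3.6737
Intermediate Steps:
o = 8/19 (o = 8/(15 + 4) = 8/19 ≈ 0.42105)
o*(16/(-10)) + H(-5, 1) = 8*(16/(-10))/19 - 3*1 = 8*(16*(-1/10))/19 - 3 = (8/19)*(-8/5) - 3 = -64/95 - 3 = -349/95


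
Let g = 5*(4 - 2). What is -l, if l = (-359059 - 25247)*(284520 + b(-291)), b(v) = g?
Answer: 109346586180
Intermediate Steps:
g = 10 (g = 5*2 = 10)
b(v) = 10
l = -109346586180 (l = (-359059 - 25247)*(284520 + 10) = -384306*284530 = -109346586180)
-l = -1*(-109346586180) = 109346586180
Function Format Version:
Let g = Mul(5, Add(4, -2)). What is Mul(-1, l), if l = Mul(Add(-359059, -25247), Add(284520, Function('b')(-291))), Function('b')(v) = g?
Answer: 109346586180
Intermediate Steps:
g = 10 (g = Mul(5, 2) = 10)
Function('b')(v) = 10
l = -109346586180 (l = Mul(Add(-359059, -25247), Add(284520, 10)) = Mul(-384306, 284530) = -109346586180)
Mul(-1, l) = Mul(-1, -109346586180) = 109346586180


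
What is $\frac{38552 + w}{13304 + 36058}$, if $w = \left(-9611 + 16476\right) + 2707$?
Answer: $\frac{24062}{24681} \approx 0.97492$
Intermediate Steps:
$w = 9572$ ($w = 6865 + 2707 = 9572$)
$\frac{38552 + w}{13304 + 36058} = \frac{38552 + 9572}{13304 + 36058} = \frac{48124}{49362} = 48124 \cdot \frac{1}{49362} = \frac{24062}{24681}$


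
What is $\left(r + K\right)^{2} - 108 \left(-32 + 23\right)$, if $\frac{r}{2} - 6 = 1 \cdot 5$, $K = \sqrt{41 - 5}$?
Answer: $1756$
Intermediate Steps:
$K = 6$ ($K = \sqrt{36} = 6$)
$r = 22$ ($r = 12 + 2 \cdot 1 \cdot 5 = 12 + 2 \cdot 5 = 12 + 10 = 22$)
$\left(r + K\right)^{2} - 108 \left(-32 + 23\right) = \left(22 + 6\right)^{2} - 108 \left(-32 + 23\right) = 28^{2} - -972 = 784 + 972 = 1756$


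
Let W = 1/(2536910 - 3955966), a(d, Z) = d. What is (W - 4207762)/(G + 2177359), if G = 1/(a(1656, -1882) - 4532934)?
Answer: -13528243553098543047/7000358588371483928 ≈ -1.9325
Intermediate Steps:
W = -1/1419056 (W = 1/(-1419056) = -1/1419056 ≈ -7.0469e-7)
G = -1/4531278 (G = 1/(1656 - 4532934) = 1/(-4531278) = -1/4531278 ≈ -2.2069e-7)
(W - 4207762)/(G + 2177359) = (-1/1419056 - 4207762)/(-1/4531278 + 2177359) = -5971049912673/(1419056*9866218934801/4531278) = -5971049912673/1419056*4531278/9866218934801 = -13528243553098543047/7000358588371483928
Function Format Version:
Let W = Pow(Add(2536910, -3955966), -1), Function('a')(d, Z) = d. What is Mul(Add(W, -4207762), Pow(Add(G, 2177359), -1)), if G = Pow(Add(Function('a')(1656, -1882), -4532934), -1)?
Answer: Rational(-13528243553098543047, 7000358588371483928) ≈ -1.9325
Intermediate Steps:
W = Rational(-1, 1419056) (W = Pow(-1419056, -1) = Rational(-1, 1419056) ≈ -7.0469e-7)
G = Rational(-1, 4531278) (G = Pow(Add(1656, -4532934), -1) = Pow(-4531278, -1) = Rational(-1, 4531278) ≈ -2.2069e-7)
Mul(Add(W, -4207762), Pow(Add(G, 2177359), -1)) = Mul(Add(Rational(-1, 1419056), -4207762), Pow(Add(Rational(-1, 4531278), 2177359), -1)) = Mul(Rational(-5971049912673, 1419056), Pow(Rational(9866218934801, 4531278), -1)) = Mul(Rational(-5971049912673, 1419056), Rational(4531278, 9866218934801)) = Rational(-13528243553098543047, 7000358588371483928)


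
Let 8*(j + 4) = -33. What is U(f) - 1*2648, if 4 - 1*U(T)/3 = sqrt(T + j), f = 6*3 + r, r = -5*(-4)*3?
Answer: -2636 - 3*sqrt(1118)/4 ≈ -2661.1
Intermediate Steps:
j = -65/8 (j = -4 + (1/8)*(-33) = -4 - 33/8 = -65/8 ≈ -8.1250)
r = 60 (r = 20*3 = 60)
f = 78 (f = 6*3 + 60 = 18 + 60 = 78)
U(T) = 12 - 3*sqrt(-65/8 + T) (U(T) = 12 - 3*sqrt(T - 65/8) = 12 - 3*sqrt(-65/8 + T))
U(f) - 1*2648 = (12 - 3*sqrt(-130 + 16*78)/4) - 1*2648 = (12 - 3*sqrt(-130 + 1248)/4) - 2648 = (12 - 3*sqrt(1118)/4) - 2648 = -2636 - 3*sqrt(1118)/4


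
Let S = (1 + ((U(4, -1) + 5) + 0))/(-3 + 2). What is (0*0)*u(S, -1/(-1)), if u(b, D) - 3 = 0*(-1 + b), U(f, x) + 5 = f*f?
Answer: 0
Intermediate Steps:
U(f, x) = -5 + f² (U(f, x) = -5 + f*f = -5 + f²)
S = -17 (S = (1 + (((-5 + 4²) + 5) + 0))/(-3 + 2) = (1 + (((-5 + 16) + 5) + 0))/(-1) = (1 + ((11 + 5) + 0))*(-1) = (1 + (16 + 0))*(-1) = (1 + 16)*(-1) = 17*(-1) = -17)
u(b, D) = 3 (u(b, D) = 3 + 0*(-1 + b) = 3 + 0 = 3)
(0*0)*u(S, -1/(-1)) = (0*0)*3 = 0*3 = 0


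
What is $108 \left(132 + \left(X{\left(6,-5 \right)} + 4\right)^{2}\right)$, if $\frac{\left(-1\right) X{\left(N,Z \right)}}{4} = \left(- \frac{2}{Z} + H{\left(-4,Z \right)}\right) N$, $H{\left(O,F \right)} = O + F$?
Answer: $\frac{119880432}{25} \approx 4.7952 \cdot 10^{6}$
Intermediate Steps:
$H{\left(O,F \right)} = F + O$
$X{\left(N,Z \right)} = - 4 N \left(-4 + Z - \frac{2}{Z}\right)$ ($X{\left(N,Z \right)} = - 4 \left(- \frac{2}{Z} + \left(Z - 4\right)\right) N = - 4 \left(- \frac{2}{Z} + \left(-4 + Z\right)\right) N = - 4 \left(-4 + Z - \frac{2}{Z}\right) N = - 4 N \left(-4 + Z - \frac{2}{Z}\right)$)
$108 \left(132 + \left(X{\left(6,-5 \right)} + 4\right)^{2}\right) = 108 \left(132 + \left(\left(-4\right) 6 \frac{1}{-5} \left(-2 - 5 \left(-4 - 5\right)\right) + 4\right)^{2}\right) = 108 \left(132 + \left(\left(-4\right) 6 \left(- \frac{1}{5}\right) \left(-2 - -45\right) + 4\right)^{2}\right) = 108 \left(132 + \left(\left(-4\right) 6 \left(- \frac{1}{5}\right) \left(-2 + 45\right) + 4\right)^{2}\right) = 108 \left(132 + \left(\left(-4\right) 6 \left(- \frac{1}{5}\right) 43 + 4\right)^{2}\right) = 108 \left(132 + \left(\frac{1032}{5} + 4\right)^{2}\right) = 108 \left(132 + \left(\frac{1052}{5}\right)^{2}\right) = 108 \left(132 + \frac{1106704}{25}\right) = 108 \cdot \frac{1110004}{25} = \frac{119880432}{25}$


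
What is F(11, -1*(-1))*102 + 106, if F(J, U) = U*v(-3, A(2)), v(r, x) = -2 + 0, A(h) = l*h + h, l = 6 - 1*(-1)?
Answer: -98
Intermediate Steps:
l = 7 (l = 6 + 1 = 7)
A(h) = 8*h (A(h) = 7*h + h = 8*h)
v(r, x) = -2
F(J, U) = -2*U (F(J, U) = U*(-2) = -2*U)
F(11, -1*(-1))*102 + 106 = -(-2)*(-1)*102 + 106 = -2*1*102 + 106 = -2*102 + 106 = -204 + 106 = -98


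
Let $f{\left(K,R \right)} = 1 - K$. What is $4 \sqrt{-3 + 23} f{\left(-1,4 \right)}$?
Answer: $16 \sqrt{5} \approx 35.777$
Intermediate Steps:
$4 \sqrt{-3 + 23} f{\left(-1,4 \right)} = 4 \sqrt{-3 + 23} \left(1 - -1\right) = 4 \sqrt{20} \left(1 + 1\right) = 4 \cdot 2 \sqrt{5} \cdot 2 = 8 \sqrt{5} \cdot 2 = 16 \sqrt{5}$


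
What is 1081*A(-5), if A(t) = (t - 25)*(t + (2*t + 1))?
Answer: 454020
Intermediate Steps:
A(t) = (1 + 3*t)*(-25 + t) (A(t) = (-25 + t)*(t + (1 + 2*t)) = (-25 + t)*(1 + 3*t) = (1 + 3*t)*(-25 + t))
1081*A(-5) = 1081*(-25 - 74*(-5) + 3*(-5)²) = 1081*(-25 + 370 + 3*25) = 1081*(-25 + 370 + 75) = 1081*420 = 454020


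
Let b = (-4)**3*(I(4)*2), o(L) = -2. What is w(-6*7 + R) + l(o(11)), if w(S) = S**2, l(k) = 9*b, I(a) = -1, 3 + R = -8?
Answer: 3961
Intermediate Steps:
R = -11 (R = -3 - 8 = -11)
b = 128 (b = (-4)**3*(-1*2) = -64*(-2) = 128)
l(k) = 1152 (l(k) = 9*128 = 1152)
w(-6*7 + R) + l(o(11)) = (-6*7 - 11)**2 + 1152 = (-42 - 11)**2 + 1152 = (-53)**2 + 1152 = 2809 + 1152 = 3961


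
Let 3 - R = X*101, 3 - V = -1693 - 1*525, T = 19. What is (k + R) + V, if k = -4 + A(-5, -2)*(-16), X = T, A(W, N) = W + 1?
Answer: 365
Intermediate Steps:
A(W, N) = 1 + W
X = 19
V = 2221 (V = 3 - (-1693 - 1*525) = 3 - (-1693 - 525) = 3 - 1*(-2218) = 3 + 2218 = 2221)
R = -1916 (R = 3 - 19*101 = 3 - 1*1919 = 3 - 1919 = -1916)
k = 60 (k = -4 + (1 - 5)*(-16) = -4 - 4*(-16) = -4 + 64 = 60)
(k + R) + V = (60 - 1916) + 2221 = -1856 + 2221 = 365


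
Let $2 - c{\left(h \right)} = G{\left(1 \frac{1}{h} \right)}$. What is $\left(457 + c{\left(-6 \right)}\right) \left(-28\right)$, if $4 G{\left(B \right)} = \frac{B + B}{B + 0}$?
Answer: $-12838$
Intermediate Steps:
$G{\left(B \right)} = \frac{1}{2}$ ($G{\left(B \right)} = \frac{\left(B + B\right) \frac{1}{B + 0}}{4} = \frac{2 B \frac{1}{B}}{4} = \frac{1}{4} \cdot 2 = \frac{1}{2}$)
$c{\left(h \right)} = \frac{3}{2}$ ($c{\left(h \right)} = 2 - \frac{1}{2} = \frac{3}{2}$)
$\left(457 + c{\left(-6 \right)}\right) \left(-28\right) = \left(457 + \frac{3}{2}\right) \left(-28\right) = \frac{917}{2} \left(-28\right) = -12838$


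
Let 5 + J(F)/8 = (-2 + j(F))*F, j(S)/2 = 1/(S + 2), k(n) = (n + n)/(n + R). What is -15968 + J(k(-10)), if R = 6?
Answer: -112536/7 ≈ -16077.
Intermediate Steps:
k(n) = 2*n/(6 + n) (k(n) = (n + n)/(n + 6) = (2*n)/(6 + n) = 2*n/(6 + n))
j(S) = 2/(2 + S) (j(S) = 2/(S + 2) = 2/(2 + S))
J(F) = -40 + 8*F*(-2 + 2/(2 + F)) (J(F) = -40 + 8*((-2 + 2/(2 + F))*F) = -40 + 8*(F*(-2 + 2/(2 + F))) = -40 + 8*F*(-2 + 2/(2 + F)))
-15968 + J(k(-10)) = -15968 + 8*(-10 - 14*(-10)/(6 - 10) - 2*400/(6 - 10)²)/(2 + 2*(-10)/(6 - 10)) = -15968 + 8*(-10 - 14*(-10)/(-4) - 2*(2*(-10)/(-4))²)/(2 + 2*(-10)/(-4)) = -15968 + 8*(-10 - 14*(-10)*(-1)/4 - 2*(2*(-10)*(-¼))²)/(2 + 2*(-10)*(-¼)) = -15968 + 8*(-10 - 7*5 - 2*5²)/(2 + 5) = -15968 + 8*(-10 - 35 - 2*25)/7 = -15968 + 8*(⅐)*(-10 - 35 - 50) = -15968 + 8*(⅐)*(-95) = -15968 - 760/7 = -112536/7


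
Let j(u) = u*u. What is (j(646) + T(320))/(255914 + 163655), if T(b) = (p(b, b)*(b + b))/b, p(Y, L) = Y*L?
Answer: 622116/419569 ≈ 1.4827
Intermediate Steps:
j(u) = u**2
p(Y, L) = L*Y
T(b) = 2*b**2 (T(b) = ((b*b)*(b + b))/b = (b**2*(2*b))/b = (2*b**3)/b = 2*b**2)
(j(646) + T(320))/(255914 + 163655) = (646**2 + 2*320**2)/(255914 + 163655) = (417316 + 2*102400)/419569 = (417316 + 204800)*(1/419569) = 622116*(1/419569) = 622116/419569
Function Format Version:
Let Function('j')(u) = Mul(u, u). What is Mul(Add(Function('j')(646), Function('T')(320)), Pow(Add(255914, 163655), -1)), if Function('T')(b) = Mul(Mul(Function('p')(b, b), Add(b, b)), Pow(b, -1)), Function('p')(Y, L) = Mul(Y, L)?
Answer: Rational(622116, 419569) ≈ 1.4827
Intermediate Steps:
Function('j')(u) = Pow(u, 2)
Function('p')(Y, L) = Mul(L, Y)
Function('T')(b) = Mul(2, Pow(b, 2)) (Function('T')(b) = Mul(Mul(Mul(b, b), Add(b, b)), Pow(b, -1)) = Mul(Mul(Pow(b, 2), Mul(2, b)), Pow(b, -1)) = Mul(Mul(2, Pow(b, 3)), Pow(b, -1)) = Mul(2, Pow(b, 2)))
Mul(Add(Function('j')(646), Function('T')(320)), Pow(Add(255914, 163655), -1)) = Mul(Add(Pow(646, 2), Mul(2, Pow(320, 2))), Pow(Add(255914, 163655), -1)) = Mul(Add(417316, Mul(2, 102400)), Pow(419569, -1)) = Mul(Add(417316, 204800), Rational(1, 419569)) = Mul(622116, Rational(1, 419569)) = Rational(622116, 419569)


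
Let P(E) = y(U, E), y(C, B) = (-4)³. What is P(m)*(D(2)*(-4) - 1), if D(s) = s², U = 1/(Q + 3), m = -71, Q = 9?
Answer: 1088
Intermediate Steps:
U = 1/12 (U = 1/(9 + 3) = 1/12 ≈ 0.083333)
y(C, B) = -64
P(E) = -64
P(m)*(D(2)*(-4) - 1) = -64*(2²*(-4) - 1) = -64*(4*(-4) - 1) = -64*(-16 - 1) = -64*(-17) = 1088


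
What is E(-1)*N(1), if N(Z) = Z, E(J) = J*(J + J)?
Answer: 2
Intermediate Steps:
E(J) = 2*J**2 (E(J) = J*(2*J) = 2*J**2)
E(-1)*N(1) = (2*(-1)**2)*1 = (2*1)*1 = 2*1 = 2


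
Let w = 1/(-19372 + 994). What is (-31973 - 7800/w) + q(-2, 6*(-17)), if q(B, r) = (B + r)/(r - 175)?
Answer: 39698650383/277 ≈ 1.4332e+8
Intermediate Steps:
w = -1/18378 (w = 1/(-18378) = -1/18378 ≈ -5.4413e-5)
q(B, r) = (B + r)/(-175 + r)
(-31973 - 7800/w) + q(-2, 6*(-17)) = (-31973 - 7800/(-1/18378)) + (-2 + 6*(-17))/(-175 + 6*(-17)) = (-31973 - 7800*(-18378)) + (-2 - 102)/(-175 - 102) = (-31973 + 143348400) - 104/(-277) = 143316427 - 1/277*(-104) = 143316427 + 104/277 = 39698650383/277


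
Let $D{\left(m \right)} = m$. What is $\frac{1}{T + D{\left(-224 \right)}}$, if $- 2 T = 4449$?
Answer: $- \frac{2}{4897} \approx -0.00040841$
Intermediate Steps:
$T = - \frac{4449}{2}$ ($T = \left(- \frac{1}{2}\right) 4449 = - \frac{4449}{2} \approx -2224.5$)
$\frac{1}{T + D{\left(-224 \right)}} = \frac{1}{- \frac{4449}{2} - 224} = \frac{1}{- \frac{4897}{2}} = - \frac{2}{4897}$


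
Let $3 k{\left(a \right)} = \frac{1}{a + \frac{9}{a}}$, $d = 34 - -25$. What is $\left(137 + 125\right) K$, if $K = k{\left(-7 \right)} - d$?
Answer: $- \frac{1345763}{87} \approx -15469.0$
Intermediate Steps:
$d = 59$ ($d = 34 + 25 = 59$)
$k{\left(a \right)} = \frac{1}{3 \left(a + \frac{9}{a}\right)}$
$K = - \frac{10273}{174}$ ($K = \frac{1}{3} \left(-7\right) \frac{1}{9 + \left(-7\right)^{2}} - 59 = \frac{1}{3} \left(-7\right) \frac{1}{9 + 49} - 59 = \frac{1}{3} \left(-7\right) \frac{1}{58} - 59 = - \frac{7}{174} - 59 = - \frac{10273}{174} \approx -59.04$)
$\left(137 + 125\right) K = \left(137 + 125\right) \left(- \frac{10273}{174}\right) = 262 \left(- \frac{10273}{174}\right) = - \frac{1345763}{87}$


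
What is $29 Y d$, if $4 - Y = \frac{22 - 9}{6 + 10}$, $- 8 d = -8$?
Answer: $\frac{1479}{16} \approx 92.438$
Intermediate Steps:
$d = 1$ ($d = \left(- \frac{1}{8}\right) \left(-8\right) = 1$)
$Y = \frac{51}{16}$ ($Y = 4 - \frac{22 - 9}{6 + 10} = 4 - \frac{13}{16} = \frac{51}{16} \approx 3.1875$)
$29 Y d = 29 \cdot \frac{51}{16} \cdot 1 = \frac{1479}{16} \cdot 1 = \frac{1479}{16}$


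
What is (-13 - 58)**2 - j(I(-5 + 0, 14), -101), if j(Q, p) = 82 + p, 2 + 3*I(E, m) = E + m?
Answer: 5060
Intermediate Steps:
I(E, m) = -2/3 + E/3 + m/3 (I(E, m) = -2/3 + (E + m)/3 = -2/3 + (E/3 + m/3) = -2/3 + E/3 + m/3)
(-13 - 58)**2 - j(I(-5 + 0, 14), -101) = (-13 - 58)**2 - (82 - 101) = (-71)**2 - 1*(-19) = 5041 + 19 = 5060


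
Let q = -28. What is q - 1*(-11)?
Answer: -17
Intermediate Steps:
q - 1*(-11) = -28 - 1*(-11) = -28 + 11 = -17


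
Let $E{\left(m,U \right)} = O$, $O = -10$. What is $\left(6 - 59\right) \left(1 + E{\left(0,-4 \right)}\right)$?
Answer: $477$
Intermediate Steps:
$E{\left(m,U \right)} = -10$
$\left(6 - 59\right) \left(1 + E{\left(0,-4 \right)}\right) = \left(6 - 59\right) \left(1 - 10\right) = \left(6 - 59\right) \left(-9\right) = \left(-53\right) \left(-9\right) = 477$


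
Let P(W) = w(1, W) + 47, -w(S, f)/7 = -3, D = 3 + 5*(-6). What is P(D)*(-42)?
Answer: -2856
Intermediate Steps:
D = -27 (D = 3 - 30 = -27)
w(S, f) = 21 (w(S, f) = -7*(-3) = 21)
P(W) = 68 (P(W) = 21 + 47 = 68)
P(D)*(-42) = 68*(-42) = -2856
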